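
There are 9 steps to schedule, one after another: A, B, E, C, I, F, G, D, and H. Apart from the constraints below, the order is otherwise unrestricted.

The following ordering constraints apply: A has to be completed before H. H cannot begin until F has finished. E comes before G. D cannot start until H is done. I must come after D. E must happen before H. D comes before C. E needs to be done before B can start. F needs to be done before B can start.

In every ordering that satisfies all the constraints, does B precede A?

No chain of constraints connects B to A in either direction.
There exist valid orderings with A before B, so B is not required to come first.

No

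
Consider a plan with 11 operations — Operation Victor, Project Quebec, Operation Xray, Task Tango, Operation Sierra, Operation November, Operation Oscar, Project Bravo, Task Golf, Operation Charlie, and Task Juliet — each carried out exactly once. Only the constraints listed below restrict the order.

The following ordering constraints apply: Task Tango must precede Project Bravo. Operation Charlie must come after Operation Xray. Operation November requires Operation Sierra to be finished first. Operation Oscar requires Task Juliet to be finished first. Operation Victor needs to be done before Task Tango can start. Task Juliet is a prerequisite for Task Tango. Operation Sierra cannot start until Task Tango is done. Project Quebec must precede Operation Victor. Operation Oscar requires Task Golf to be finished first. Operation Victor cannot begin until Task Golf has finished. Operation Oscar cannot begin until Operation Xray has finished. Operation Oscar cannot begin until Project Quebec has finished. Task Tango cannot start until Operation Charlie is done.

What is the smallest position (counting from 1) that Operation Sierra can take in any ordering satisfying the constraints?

Working backwards through the constraints from Operation Sierra, its full set of required predecessors is Operation Victor, Project Quebec, Operation Xray, Task Tango, Task Golf, Operation Charlie, Task Juliet — 7 of them.
With 7 mandatory predecessors, the earliest Operation Sierra can sit is position 7+1 = 8, and placing just those 7 first achieves it.

8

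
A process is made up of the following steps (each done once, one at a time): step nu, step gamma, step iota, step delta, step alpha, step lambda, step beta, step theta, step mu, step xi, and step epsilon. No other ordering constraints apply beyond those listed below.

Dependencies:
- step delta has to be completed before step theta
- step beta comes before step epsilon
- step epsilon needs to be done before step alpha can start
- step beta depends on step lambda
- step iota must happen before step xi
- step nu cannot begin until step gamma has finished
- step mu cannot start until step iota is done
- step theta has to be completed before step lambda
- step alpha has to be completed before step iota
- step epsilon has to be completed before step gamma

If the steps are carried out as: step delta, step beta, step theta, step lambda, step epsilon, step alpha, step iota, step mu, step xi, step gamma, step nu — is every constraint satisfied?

The sequence places step beta ahead of step lambda.
Since step lambda is required before step beta, the ordering is invalid.

No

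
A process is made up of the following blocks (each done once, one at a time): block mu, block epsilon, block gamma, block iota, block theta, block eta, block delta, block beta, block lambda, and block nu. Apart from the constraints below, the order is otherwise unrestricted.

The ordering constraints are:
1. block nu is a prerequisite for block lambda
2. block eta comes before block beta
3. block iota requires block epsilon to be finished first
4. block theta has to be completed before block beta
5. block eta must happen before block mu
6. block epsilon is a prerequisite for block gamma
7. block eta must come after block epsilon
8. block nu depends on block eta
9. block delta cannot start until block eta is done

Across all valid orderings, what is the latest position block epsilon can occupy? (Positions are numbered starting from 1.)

2

Following every chain forward from block epsilon, the blocks that must come later are block mu, block gamma, block iota, block eta, block delta, block beta, block lambda, block nu — 8 of them.
So at least 8 blocks follow block epsilon, putting block epsilon no later than position 2. That position is achievable by scheduling everything else first.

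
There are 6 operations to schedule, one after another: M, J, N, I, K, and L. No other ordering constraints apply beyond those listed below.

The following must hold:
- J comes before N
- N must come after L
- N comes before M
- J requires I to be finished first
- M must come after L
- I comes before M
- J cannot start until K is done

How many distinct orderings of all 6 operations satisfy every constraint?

8

The operations with no prerequisites are I, K, L; any of them can be placed first.
Enumerating by repeatedly choosing an available operation (one whose prerequisites are all placed) gives 8 distinct complete orderings.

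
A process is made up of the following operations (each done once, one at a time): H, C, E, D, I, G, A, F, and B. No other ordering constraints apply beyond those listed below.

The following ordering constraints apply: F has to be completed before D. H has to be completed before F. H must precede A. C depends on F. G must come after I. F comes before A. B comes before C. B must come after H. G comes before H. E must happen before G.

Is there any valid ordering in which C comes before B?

The constraints give a chain B → C, which forces B before C.
Hence C can never be scheduled before B.

No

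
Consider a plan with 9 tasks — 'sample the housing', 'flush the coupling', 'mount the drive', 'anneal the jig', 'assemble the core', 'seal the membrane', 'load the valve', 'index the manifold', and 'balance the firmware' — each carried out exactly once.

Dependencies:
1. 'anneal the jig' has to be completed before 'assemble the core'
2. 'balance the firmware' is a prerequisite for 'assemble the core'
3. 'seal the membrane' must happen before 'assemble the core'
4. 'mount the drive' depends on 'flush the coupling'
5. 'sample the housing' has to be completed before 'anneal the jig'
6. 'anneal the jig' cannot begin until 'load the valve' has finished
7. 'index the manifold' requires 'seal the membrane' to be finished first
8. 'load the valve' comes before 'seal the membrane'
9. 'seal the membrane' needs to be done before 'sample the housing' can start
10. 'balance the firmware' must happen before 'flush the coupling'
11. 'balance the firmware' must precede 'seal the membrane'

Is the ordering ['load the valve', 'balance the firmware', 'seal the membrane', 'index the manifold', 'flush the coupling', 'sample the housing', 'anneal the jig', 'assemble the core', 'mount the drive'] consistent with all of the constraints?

Yes

Going through the constraints one by one, each required predecessor appears earlier in the sequence than its dependent — e.g. 'load the valve' (position 1) is before 'anneal the jig' (position 7), as required.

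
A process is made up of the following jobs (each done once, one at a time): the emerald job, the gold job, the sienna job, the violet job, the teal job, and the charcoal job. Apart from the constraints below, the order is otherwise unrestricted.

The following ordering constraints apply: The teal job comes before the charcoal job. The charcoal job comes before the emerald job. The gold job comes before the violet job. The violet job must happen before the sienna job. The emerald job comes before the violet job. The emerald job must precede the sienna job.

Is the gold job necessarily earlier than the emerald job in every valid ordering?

No chain of constraints connects the gold job to the emerald job in either direction.
So the gold job can come before the emerald job or after — it is not forced.

No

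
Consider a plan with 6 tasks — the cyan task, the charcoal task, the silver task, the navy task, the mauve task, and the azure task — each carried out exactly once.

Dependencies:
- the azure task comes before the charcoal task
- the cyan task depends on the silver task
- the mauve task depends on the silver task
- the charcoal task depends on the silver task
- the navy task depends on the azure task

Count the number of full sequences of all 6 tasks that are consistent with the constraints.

70

The tasks with no prerequisites are the silver task, the azure task; any of them can be placed first.
Systematically extending each partial ordering one task at a time and counting, there are 70 complete orderings.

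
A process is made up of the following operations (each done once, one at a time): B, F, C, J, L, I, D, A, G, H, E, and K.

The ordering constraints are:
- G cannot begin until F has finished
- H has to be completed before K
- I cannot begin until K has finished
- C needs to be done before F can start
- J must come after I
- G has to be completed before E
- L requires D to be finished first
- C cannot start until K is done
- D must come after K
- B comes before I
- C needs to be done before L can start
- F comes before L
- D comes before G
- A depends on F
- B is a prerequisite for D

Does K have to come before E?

Following the dependencies: K → D → G → E.
Hence K necessarily comes before E.

Yes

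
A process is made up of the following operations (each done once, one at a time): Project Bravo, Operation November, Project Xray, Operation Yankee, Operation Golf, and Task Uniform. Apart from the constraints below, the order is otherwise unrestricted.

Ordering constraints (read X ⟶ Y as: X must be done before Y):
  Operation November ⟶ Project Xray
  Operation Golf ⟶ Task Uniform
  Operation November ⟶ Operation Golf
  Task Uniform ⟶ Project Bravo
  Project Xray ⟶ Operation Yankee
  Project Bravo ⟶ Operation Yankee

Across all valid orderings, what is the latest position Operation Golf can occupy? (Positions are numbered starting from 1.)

3

Every operation that must follow Operation Golf has to come after it. Tracing all chains starting from Operation Golf, those operations are: Project Bravo, Operation Yankee, Task Uniform — 3 in total.
With 3 mandatory successors out of 6 operations total, the latest slot for Operation Golf is 6−3 = 3, and it's reachable by doing all non-successors before Operation Golf.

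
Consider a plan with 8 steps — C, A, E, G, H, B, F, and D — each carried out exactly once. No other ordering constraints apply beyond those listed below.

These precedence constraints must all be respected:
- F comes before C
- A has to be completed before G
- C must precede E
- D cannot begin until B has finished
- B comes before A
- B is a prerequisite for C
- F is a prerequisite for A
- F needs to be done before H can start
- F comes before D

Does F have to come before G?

Chaining the stated constraints: F → A → G.
That forces F before G in every valid schedule.

Yes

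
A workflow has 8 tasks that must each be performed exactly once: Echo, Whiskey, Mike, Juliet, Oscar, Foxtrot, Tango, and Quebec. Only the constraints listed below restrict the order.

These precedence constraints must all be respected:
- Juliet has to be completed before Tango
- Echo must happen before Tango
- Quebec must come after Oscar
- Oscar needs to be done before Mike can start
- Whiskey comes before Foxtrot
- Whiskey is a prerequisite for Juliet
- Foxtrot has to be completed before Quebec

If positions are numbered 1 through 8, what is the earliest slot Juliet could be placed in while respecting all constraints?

2

The only task forced before Juliet (directly or transitively) is Whiskey.
So at minimum 1 task comes before Juliet, putting Juliet no earlier than position 2. That position is achievable by scheduling exactly that predecessor first.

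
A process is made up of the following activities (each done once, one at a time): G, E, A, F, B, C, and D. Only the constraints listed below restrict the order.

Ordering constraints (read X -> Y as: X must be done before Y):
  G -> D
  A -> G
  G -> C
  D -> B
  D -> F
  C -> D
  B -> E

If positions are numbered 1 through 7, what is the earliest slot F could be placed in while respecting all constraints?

Every activity that must precede F has to come before it. Tracing all chains that end at F, those activities are: G, A, C, D — 4 in total.
So at minimum 4 activities come before F, putting F no earlier than position 5. That position is achievable by scheduling exactly those predecessors first.

5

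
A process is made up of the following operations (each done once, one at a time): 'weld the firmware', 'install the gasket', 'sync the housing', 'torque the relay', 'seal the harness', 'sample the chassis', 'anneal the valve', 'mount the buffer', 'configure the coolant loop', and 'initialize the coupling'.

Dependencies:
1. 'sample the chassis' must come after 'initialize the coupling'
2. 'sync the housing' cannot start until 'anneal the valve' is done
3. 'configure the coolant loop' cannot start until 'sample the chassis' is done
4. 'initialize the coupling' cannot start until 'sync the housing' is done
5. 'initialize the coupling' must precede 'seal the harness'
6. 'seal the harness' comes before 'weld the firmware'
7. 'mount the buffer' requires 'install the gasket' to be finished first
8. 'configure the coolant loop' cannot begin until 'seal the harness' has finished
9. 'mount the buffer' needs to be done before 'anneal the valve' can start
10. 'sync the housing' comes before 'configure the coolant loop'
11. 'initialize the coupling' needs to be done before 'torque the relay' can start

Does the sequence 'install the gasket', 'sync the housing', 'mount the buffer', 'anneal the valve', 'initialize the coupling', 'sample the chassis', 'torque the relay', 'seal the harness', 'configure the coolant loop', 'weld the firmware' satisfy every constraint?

No

The sequence places 'sync the housing' ahead of 'anneal the valve'.
Since 'anneal the valve' is required before 'sync the housing', the ordering is invalid.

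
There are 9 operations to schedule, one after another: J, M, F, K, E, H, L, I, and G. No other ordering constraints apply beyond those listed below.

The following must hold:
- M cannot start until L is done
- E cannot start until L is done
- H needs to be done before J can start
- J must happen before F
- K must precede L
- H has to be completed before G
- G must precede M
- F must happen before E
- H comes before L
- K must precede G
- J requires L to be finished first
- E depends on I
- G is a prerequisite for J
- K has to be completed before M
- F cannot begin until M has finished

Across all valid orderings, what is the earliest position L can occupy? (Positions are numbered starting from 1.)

Every operation that must precede L has to come before it. Tracing all chains that end at L, those operations are: K, H — 2 in total.
With 2 mandatory predecessors, the earliest L can sit is position 2+1 = 3, and placing just those 2 first achieves it.

3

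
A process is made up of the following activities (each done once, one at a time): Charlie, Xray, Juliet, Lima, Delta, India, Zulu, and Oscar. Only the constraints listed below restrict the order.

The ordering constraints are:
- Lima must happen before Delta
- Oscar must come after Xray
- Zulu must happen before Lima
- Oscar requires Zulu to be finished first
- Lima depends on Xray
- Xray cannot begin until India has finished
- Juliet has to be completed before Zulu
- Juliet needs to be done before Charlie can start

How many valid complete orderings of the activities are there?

2 activities have no prerequisites (Juliet, India), so any of them could come first.
Systematically extending each partial ordering one activity at a time and counting, there are 114 complete orderings.

114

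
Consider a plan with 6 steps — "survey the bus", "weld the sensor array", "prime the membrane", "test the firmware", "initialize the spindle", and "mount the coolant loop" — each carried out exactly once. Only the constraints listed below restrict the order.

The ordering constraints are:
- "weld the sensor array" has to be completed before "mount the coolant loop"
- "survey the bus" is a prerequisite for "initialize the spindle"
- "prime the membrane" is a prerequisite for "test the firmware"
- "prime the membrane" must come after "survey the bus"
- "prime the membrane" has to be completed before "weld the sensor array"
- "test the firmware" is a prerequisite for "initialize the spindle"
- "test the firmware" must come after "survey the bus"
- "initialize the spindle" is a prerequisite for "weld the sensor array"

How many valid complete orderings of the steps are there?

1

Only "survey the bus" has no prerequisites, so it must go first.
Every step is then forced in turn, so only 1 complete ordering is consistent with the constraints.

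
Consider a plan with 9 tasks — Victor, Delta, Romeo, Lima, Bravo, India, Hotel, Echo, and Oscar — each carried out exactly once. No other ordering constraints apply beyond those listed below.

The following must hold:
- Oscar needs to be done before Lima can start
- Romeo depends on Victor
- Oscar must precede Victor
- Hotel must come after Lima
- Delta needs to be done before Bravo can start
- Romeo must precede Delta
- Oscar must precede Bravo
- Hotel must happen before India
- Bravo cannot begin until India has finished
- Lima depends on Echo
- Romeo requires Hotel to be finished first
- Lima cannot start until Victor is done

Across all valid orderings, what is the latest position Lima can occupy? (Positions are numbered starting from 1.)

4

Every task that must follow Lima has to come after it. Tracing all chains starting from Lima, those tasks are: Delta, Romeo, Bravo, India, Hotel — 5 in total.
With 5 mandatory successors out of 9 tasks total, the latest slot for Lima is 9−5 = 4, and it's reachable by doing all non-successors before Lima.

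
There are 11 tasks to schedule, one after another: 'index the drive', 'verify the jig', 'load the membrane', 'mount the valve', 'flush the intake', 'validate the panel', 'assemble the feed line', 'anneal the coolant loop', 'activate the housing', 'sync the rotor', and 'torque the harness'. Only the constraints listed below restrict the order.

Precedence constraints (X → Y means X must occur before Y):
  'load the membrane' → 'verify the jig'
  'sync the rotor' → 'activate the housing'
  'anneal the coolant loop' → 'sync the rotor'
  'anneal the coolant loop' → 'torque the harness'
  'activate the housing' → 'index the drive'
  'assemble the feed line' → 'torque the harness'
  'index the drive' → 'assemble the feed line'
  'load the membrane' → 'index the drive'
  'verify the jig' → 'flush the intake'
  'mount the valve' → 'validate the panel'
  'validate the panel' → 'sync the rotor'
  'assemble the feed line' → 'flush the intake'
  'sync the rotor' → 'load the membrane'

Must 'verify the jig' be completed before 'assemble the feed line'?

No chain of constraints connects 'verify the jig' to 'assemble the feed line' in either direction.
So 'verify the jig' can come before 'assemble the feed line' or after — it is not forced.

No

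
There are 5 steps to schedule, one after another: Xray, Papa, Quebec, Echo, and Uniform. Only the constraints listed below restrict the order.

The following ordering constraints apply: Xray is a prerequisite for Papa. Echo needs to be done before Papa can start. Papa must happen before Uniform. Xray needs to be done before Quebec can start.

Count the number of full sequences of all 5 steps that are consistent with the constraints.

The steps with no prerequisites are Xray, Echo; any of them can be placed first.
Systematically extending each partial ordering one step at a time and counting, there are 7 complete orderings.

7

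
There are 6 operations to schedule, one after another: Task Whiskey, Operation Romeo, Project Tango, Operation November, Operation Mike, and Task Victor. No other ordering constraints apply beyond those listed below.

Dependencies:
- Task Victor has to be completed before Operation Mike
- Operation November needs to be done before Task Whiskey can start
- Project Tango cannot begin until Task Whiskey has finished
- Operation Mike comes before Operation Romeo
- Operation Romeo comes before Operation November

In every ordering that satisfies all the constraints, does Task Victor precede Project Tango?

Yes

Following the dependencies: Task Victor → Operation Mike → Operation Romeo → Operation November → Task Whiskey → Project Tango.
So Task Victor must precede Project Tango in any valid ordering.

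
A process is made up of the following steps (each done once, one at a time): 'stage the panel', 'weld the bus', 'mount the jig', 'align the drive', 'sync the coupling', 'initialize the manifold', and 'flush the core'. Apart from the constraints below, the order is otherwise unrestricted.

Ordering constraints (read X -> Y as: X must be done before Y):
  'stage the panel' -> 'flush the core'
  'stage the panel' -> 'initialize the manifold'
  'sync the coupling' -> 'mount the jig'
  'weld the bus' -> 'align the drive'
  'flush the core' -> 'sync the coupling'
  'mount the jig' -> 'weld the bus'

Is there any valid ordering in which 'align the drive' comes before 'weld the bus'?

The constraints give a chain 'weld the bus' → 'align the drive', which forces 'weld the bus' before 'align the drive'.
Hence 'align the drive' can never be scheduled before 'weld the bus'.

No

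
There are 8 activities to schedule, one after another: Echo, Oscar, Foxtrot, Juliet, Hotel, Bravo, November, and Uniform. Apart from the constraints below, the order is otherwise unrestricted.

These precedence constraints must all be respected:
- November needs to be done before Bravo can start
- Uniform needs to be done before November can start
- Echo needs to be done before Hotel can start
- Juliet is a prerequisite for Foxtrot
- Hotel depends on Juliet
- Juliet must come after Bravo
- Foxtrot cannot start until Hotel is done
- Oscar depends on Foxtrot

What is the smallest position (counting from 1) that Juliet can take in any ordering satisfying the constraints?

Working backwards through the constraints from Juliet, its full set of required predecessors is Bravo, November, Uniform — 3 of them.
With 3 mandatory predecessors, the earliest Juliet can sit is position 3+1 = 4, and placing just those 3 first achieves it.

4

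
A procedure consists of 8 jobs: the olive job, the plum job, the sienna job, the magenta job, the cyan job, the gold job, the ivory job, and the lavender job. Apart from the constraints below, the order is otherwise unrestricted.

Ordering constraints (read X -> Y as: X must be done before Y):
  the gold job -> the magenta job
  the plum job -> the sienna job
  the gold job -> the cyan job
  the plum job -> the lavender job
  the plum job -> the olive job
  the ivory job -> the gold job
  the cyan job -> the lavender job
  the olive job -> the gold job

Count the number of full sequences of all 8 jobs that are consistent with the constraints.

2 jobs have no prerequisites (the plum job, the ivory job), so any of them could come first.
Enumerating by repeatedly choosing an available job (one whose prerequisites are all placed) gives 60 distinct complete orderings.

60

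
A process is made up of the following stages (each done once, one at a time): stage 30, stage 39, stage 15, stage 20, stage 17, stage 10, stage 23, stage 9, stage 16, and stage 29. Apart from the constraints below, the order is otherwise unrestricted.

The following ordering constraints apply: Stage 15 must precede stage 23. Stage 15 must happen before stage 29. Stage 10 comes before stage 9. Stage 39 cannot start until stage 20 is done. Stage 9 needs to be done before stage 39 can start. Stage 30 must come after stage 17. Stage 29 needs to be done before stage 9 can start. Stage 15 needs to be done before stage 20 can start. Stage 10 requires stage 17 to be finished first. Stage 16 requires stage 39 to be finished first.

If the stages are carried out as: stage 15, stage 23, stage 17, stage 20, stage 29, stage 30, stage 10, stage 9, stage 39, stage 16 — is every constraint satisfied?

Every stated constraint is respected: stage 20 sits at position 4, ahead of stage 39 at position 9, and each of the other listed pairs likewise has the predecessor earlier in the sequence.

Yes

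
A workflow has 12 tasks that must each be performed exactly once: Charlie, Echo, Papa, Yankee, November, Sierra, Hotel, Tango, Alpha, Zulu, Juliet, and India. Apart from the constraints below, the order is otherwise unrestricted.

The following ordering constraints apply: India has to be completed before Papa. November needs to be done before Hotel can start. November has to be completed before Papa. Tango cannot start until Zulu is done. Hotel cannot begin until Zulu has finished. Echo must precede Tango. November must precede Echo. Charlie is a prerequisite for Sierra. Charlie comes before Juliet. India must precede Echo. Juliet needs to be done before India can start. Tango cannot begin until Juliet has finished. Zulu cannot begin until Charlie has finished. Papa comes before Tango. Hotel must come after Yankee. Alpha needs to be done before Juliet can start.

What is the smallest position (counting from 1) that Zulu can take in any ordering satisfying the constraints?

Working backwards through the constraints from Zulu, its only required predecessor is Charlie.
So at minimum 1 task comes before Zulu, putting Zulu no earlier than position 2. That position is achievable by scheduling exactly that predecessor first.

2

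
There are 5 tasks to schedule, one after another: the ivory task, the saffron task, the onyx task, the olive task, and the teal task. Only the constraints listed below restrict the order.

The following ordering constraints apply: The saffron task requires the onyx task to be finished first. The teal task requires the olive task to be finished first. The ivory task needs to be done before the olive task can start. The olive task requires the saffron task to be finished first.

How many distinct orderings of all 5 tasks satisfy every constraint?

3

2 tasks have no prerequisites (the ivory task, the onyx task), so any of them could come first.
Systematically extending each partial ordering one task at a time and counting, there are 3 complete orderings.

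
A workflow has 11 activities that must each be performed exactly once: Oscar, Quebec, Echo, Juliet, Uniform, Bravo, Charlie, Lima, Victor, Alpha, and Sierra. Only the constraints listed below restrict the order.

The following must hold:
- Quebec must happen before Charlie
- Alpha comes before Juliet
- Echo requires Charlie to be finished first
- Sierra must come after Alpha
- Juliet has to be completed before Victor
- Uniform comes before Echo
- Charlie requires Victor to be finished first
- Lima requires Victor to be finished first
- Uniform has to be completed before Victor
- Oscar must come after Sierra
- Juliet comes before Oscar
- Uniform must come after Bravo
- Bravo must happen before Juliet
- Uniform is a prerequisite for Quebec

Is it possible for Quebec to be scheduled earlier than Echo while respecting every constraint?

Yes

The constraints force Quebec before Echo, so yes — every valid ordering has Quebec earlier.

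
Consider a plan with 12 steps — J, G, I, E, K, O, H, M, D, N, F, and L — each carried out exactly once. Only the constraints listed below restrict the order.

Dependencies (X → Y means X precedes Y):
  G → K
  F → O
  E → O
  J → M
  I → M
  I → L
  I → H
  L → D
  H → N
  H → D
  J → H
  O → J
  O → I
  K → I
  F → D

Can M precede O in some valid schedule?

No

Following O → J → M, O must precede M in every valid ordering.
Hence M can never be scheduled before O.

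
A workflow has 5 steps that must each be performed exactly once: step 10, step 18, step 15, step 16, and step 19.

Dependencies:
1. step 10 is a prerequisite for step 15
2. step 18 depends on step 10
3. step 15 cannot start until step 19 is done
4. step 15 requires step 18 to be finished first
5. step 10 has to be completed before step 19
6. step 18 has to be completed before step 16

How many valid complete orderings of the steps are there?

5

Step 10 is the only step with nothing required before it, so every ordering starts there.
Enumerating by repeatedly choosing an available step (one whose prerequisites are all placed) gives 5 distinct complete orderings.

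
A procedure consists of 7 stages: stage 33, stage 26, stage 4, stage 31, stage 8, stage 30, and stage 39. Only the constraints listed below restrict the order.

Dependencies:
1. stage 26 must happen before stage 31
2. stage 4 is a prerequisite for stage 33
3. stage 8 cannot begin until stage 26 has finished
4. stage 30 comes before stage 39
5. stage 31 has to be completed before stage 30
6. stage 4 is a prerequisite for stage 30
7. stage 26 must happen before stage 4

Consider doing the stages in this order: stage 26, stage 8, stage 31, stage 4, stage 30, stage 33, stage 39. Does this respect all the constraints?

Every stated constraint is respected: stage 26 sits at position 1, ahead of stage 4 at position 4, and each of the other listed pairs likewise has the predecessor earlier in the sequence.

Yes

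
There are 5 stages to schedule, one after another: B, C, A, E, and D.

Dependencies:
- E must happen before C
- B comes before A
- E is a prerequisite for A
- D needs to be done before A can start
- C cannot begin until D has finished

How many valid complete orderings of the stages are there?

14

The stages with no prerequisites are B, E, D; any of them can be placed first.
Enumerating by repeatedly choosing an available stage (one whose prerequisites are all placed) gives 14 distinct complete orderings.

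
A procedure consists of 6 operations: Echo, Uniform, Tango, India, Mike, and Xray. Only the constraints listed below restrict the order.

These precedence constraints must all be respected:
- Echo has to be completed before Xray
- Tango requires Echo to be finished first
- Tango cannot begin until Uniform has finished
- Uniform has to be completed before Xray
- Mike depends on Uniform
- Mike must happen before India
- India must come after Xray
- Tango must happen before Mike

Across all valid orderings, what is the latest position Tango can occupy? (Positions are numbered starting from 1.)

Following every chain forward from Tango, the operations that must come later are India, Mike — 2 of them.
With 2 mandatory successors out of 6 operations total, the latest slot for Tango is 6−2 = 4, and it's reachable by doing all non-successors before Tango.

4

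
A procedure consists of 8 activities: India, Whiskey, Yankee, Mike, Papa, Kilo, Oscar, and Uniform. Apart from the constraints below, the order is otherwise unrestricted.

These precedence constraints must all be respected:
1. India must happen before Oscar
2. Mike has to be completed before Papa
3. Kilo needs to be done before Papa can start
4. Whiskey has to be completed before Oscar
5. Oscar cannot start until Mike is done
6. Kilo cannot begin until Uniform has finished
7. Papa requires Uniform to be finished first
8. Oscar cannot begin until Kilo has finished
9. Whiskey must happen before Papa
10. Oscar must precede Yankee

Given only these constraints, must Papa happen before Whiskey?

No

There is a chain Whiskey → Papa, which puts Whiskey before Papa.
So Papa does not have to come before Whiskey — it cannot.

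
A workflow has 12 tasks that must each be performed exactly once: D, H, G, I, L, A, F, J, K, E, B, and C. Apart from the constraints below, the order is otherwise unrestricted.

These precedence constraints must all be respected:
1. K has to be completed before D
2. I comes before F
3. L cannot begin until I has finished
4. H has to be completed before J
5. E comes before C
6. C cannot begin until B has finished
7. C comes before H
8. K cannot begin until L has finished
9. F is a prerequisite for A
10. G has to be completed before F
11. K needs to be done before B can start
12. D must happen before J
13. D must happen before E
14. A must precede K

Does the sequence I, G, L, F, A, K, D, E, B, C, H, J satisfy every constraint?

Checking each listed constraint against this order: for instance, D is in position 7 and J in position 12, so that constraint holds — and the remaining constraints check out the same way.

Yes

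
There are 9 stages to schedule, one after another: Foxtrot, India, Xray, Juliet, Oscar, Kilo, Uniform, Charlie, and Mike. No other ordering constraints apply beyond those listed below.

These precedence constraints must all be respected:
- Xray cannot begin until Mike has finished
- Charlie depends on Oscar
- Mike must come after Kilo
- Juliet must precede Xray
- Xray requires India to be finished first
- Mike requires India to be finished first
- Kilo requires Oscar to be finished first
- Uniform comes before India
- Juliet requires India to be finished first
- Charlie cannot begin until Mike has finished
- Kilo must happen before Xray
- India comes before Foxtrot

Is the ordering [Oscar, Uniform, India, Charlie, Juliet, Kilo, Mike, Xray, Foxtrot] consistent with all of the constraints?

In the proposed order, Charlie appears before Mike.
Since Mike is required before Charlie, the ordering is invalid.

No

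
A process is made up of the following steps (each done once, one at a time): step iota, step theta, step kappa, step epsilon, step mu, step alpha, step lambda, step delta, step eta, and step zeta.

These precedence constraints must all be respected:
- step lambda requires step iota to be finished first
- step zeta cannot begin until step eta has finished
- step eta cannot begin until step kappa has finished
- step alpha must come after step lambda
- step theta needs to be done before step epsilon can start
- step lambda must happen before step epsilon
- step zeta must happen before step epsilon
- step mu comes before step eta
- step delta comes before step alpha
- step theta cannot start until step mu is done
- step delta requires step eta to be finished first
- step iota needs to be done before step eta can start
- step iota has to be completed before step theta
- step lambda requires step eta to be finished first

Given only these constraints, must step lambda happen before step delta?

No chain of constraints connects step lambda to step delta in either direction.
A valid ordering placing step delta before step lambda exists, so the answer is no.

No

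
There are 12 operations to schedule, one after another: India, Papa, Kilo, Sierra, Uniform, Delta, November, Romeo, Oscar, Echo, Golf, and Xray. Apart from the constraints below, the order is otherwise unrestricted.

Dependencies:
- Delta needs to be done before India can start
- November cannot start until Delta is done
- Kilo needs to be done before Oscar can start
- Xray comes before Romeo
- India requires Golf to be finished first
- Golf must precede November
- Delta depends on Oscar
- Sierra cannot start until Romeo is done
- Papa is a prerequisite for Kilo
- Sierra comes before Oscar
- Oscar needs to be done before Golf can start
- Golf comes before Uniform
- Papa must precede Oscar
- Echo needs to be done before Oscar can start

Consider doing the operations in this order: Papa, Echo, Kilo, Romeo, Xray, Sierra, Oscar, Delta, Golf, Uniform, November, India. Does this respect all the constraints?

Here Xray comes after Romeo.
Since Xray is required before Romeo, the ordering is invalid.

No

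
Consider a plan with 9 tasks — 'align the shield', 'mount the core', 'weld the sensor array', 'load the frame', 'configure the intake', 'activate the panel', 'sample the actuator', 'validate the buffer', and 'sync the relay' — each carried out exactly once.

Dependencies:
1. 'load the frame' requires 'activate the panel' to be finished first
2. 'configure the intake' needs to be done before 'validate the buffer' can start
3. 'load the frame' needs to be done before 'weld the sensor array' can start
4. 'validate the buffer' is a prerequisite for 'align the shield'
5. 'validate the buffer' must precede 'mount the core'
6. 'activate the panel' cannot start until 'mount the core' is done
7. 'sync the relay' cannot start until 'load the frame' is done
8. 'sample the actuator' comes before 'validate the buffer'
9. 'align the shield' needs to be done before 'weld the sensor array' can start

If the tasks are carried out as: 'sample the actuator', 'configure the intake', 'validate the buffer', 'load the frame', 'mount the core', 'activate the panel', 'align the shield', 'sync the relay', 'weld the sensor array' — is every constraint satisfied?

The sequence places 'load the frame' ahead of 'activate the panel'.
Since 'activate the panel' is required before 'load the frame', the ordering is invalid.

No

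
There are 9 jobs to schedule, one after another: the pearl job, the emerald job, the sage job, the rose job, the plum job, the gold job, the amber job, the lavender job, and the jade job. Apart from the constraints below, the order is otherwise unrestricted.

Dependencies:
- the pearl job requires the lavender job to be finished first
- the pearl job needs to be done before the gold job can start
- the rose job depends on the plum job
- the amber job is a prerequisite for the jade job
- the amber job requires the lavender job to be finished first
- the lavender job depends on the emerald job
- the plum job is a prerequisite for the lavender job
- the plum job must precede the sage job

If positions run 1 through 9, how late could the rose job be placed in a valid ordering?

9

The rose job has no required successors, so nothing stops it from going last (position 9).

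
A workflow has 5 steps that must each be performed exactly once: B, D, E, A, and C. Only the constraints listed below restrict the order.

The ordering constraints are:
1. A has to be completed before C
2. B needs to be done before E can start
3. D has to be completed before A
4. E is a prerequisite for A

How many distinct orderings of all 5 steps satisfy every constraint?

2 steps have no prerequisites (B, D), so any of them could come first.
Systematically extending each partial ordering one step at a time and counting, there are 3 complete orderings.

3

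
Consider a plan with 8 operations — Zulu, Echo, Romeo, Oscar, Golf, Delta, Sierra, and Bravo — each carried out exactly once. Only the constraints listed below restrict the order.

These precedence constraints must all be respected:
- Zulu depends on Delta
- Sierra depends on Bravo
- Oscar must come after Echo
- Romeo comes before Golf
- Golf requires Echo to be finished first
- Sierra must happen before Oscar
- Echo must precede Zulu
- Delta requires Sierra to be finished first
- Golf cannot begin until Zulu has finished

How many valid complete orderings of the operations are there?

101

The operations with no prerequisites are Echo, Romeo, Bravo; any of them can be placed first.
Counting all ways to extend the partial order to a total order gives 101.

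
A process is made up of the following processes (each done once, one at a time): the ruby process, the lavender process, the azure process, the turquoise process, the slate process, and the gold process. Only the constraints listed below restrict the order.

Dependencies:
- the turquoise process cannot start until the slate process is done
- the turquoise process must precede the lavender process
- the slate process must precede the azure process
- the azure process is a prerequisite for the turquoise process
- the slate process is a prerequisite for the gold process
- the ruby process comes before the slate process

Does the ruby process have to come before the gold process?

Following the dependencies: the ruby process → the slate process → the gold process.
Hence the ruby process necessarily comes before the gold process.

Yes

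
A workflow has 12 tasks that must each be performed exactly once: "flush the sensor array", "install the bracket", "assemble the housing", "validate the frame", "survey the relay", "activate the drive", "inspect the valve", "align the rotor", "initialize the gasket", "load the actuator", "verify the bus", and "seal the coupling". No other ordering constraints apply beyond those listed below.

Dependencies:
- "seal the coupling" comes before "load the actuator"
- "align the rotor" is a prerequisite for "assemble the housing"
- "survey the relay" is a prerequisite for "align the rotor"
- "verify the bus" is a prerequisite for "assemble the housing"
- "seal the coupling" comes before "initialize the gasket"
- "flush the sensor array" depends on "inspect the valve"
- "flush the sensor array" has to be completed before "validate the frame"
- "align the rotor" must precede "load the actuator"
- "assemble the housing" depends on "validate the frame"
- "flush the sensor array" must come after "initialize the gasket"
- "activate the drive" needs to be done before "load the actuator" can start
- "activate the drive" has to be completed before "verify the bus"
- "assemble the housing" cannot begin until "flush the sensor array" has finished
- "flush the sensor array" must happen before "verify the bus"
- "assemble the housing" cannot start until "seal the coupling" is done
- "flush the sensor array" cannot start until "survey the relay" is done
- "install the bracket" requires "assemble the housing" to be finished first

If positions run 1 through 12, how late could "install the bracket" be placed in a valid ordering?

12

No constraint forces any task after "install the bracket", so it can be placed last, in position 12.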